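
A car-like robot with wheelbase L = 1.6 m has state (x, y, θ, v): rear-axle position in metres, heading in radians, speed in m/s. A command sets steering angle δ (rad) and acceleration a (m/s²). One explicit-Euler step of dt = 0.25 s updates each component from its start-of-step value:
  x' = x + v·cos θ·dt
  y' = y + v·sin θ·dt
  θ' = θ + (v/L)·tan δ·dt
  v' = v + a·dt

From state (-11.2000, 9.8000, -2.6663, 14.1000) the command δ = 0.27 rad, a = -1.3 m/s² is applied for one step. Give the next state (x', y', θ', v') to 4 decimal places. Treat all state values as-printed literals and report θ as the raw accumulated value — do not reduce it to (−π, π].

(-14.3343, 8.1870, -2.0566, 13.7750)

x' = -11.2000 + 14.1000·cos(-2.6663)·0.25 = -14.3343
y' = 9.8000 + 14.1000·sin(-2.6663)·0.25 = 8.1870
θ' = -2.6663 + (14.1000/1.6)·tan(0.27)·0.25 = -2.0566
v' = 14.1000 − 1.3000·0.25 = 13.7750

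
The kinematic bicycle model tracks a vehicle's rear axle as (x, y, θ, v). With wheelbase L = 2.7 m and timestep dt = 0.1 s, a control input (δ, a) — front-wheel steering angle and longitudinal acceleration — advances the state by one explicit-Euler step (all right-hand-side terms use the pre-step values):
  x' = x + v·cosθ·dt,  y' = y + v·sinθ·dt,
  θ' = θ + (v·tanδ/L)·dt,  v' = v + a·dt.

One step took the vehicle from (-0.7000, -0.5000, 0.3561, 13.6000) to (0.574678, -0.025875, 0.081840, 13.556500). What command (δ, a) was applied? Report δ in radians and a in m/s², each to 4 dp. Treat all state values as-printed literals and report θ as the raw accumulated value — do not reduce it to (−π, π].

a = (v'−v)/dt = (-0.043500)/0.1 = -0.4350
Δθ = θ'−θ = -0.274260;  (v·dt/L) = 13.6000·0.1/2.7 = 0.503704
tan δ = Δθ·L/(v·dt) = -0.544487  →  δ = -0.4986

δ = -0.4986, a = -0.4350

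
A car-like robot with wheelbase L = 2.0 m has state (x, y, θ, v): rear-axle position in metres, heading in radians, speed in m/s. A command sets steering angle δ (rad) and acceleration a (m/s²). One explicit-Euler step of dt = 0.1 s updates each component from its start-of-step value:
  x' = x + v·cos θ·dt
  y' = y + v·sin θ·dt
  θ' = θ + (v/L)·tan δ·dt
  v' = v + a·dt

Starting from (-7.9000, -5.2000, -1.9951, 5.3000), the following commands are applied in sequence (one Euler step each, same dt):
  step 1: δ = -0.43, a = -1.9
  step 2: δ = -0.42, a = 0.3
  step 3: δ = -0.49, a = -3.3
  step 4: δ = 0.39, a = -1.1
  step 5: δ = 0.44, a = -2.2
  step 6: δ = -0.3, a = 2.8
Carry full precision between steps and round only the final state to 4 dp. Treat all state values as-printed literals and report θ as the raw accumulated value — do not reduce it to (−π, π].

(-9.5931, -7.5949, -2.2276, 4.7600)

after step 1 (δ=-0.43, a=-1.9): (-8.118194, -5.683003, -2.116635, 5.110000)
after step 2 (δ=-0.42, a=0.3): (-8.383472, -6.119750, -2.230734, 5.140000)
after step 3 (δ=-0.49, a=-3.3): (-8.698588, -6.525826, -2.367815, 4.810000)
after step 4 (δ=0.39, a=-1.1): (-9.042636, -6.861969, -2.268956, 4.700000)
after step 5 (δ=0.44, a=-2.2): (-9.344756, -7.222002, -2.158322, 4.480000)
after step 6 (δ=-0.3, a=2.8): (-9.593084, -7.594879, -2.227614, 4.760000)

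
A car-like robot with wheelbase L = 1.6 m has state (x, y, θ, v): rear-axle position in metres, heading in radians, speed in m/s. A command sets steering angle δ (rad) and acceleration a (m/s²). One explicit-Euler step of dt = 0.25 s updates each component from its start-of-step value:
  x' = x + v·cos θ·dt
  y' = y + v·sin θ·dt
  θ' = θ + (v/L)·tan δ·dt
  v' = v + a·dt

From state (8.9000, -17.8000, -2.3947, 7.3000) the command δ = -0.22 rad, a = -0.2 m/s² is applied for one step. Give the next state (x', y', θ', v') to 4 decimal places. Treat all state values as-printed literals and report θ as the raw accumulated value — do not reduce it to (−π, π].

(7.5608, -19.0398, -2.6498, 7.2500)

x' = 8.9000 + 7.3000·cos(-2.3947)·0.25 = 7.5608
y' = -17.8000 + 7.3000·sin(-2.3947)·0.25 = -19.0398
θ' = -2.3947 + (7.3000/1.6)·tan(-0.22)·0.25 = -2.6498
v' = 7.3000 − 0.2000·0.25 = 7.2500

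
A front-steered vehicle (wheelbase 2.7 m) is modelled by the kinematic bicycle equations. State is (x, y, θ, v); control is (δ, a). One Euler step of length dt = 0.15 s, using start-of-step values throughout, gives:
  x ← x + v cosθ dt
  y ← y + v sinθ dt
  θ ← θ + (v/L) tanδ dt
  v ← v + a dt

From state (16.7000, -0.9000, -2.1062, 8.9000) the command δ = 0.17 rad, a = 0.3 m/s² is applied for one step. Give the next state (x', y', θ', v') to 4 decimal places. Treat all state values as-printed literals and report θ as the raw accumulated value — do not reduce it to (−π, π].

x' = 16.7000 + 8.9000·cos(-2.1062)·0.15 = 16.0189
y' = -0.9000 + 8.9000·sin(-2.1062)·0.15 = -2.0482
θ' = -2.1062 + (8.9000/2.7)·tan(0.17)·0.15 = -2.0213
v' = 8.9000 + 0.3000·0.15 = 8.9450

(16.0189, -2.0482, -2.0213, 8.9450)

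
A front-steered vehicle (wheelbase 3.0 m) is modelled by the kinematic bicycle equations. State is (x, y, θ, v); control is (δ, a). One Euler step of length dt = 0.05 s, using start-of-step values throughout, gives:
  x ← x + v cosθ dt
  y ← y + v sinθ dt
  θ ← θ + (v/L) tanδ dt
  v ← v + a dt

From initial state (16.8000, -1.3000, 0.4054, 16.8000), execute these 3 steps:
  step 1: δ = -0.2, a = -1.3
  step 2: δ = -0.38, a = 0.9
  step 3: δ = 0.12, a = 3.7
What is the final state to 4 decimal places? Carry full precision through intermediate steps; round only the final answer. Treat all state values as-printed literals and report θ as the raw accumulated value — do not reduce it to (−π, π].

after step 1 (δ=-0.2, a=-1.3): (17.571914, -0.968715, 0.348641, 16.735000)
after step 2 (δ=-0.38, a=0.9): (18.358323, -0.682864, 0.237238, 16.780000)
after step 3 (δ=0.12, a=3.7): (19.173823, -0.485683, 0.270960, 16.965000)

(19.1738, -0.4857, 0.2710, 16.9650)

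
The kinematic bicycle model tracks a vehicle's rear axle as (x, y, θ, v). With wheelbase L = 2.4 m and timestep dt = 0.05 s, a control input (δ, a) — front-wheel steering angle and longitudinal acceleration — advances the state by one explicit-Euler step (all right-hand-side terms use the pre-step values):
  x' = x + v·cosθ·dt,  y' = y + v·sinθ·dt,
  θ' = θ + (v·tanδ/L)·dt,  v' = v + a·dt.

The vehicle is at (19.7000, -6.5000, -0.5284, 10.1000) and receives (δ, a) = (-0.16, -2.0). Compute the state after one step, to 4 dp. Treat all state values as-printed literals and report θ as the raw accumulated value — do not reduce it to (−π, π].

x' = 19.7000 + 10.1000·cos(-0.5284)·0.05 = 20.1361
y' = -6.5000 + 10.1000·sin(-0.5284)·0.05 = -6.7546
θ' = -0.5284 + (10.1000/2.4)·tan(-0.16)·0.05 = -0.5624
v' = 10.1000 − 2.0000·0.05 = 10.0000

(20.1361, -6.7546, -0.5624, 10.0000)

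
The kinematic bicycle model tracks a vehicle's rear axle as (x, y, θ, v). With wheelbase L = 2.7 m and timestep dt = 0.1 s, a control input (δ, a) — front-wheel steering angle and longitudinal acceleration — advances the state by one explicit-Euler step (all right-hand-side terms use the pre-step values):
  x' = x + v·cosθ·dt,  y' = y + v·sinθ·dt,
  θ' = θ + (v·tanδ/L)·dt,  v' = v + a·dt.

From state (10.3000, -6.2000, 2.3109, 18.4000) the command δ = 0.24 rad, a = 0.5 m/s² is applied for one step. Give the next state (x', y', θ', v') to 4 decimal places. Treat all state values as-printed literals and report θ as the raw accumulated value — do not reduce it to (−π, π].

(9.0592, -4.8413, 2.4777, 18.4500)

x' = 10.3000 + 18.4000·cos(2.3109)·0.1 = 9.0592
y' = -6.2000 + 18.4000·sin(2.3109)·0.1 = -4.8413
θ' = 2.3109 + (18.4000/2.7)·tan(0.24)·0.1 = 2.4777
v' = 18.4000 + 0.5000·0.1 = 18.4500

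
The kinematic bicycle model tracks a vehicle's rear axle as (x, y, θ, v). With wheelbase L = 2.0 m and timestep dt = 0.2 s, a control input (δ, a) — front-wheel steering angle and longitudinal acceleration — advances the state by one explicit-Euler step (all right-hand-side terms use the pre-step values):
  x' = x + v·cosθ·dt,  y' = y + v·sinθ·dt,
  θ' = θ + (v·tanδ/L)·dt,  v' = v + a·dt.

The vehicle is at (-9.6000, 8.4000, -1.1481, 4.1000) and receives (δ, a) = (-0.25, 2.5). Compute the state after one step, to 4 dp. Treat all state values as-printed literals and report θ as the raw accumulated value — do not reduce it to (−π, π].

(-9.2636, 7.6522, -1.2528, 4.6000)

x' = -9.6000 + 4.1000·cos(-1.1481)·0.2 = -9.2636
y' = 8.4000 + 4.1000·sin(-1.1481)·0.2 = 7.6522
θ' = -1.1481 + (4.1000/2.0)·tan(-0.25)·0.2 = -1.2528
v' = 4.1000 + 2.5000·0.2 = 4.6000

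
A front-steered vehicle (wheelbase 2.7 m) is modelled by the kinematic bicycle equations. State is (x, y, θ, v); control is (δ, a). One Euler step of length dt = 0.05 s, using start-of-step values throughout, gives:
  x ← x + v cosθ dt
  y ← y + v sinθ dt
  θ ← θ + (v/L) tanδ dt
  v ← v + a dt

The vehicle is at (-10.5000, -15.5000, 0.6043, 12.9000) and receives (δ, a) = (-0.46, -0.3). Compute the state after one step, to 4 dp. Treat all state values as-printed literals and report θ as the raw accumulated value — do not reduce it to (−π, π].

x' = -10.5000 + 12.9000·cos(0.6043)·0.05 = -9.9692
y' = -15.5000 + 12.9000·sin(0.6043)·0.05 = -15.1335
θ' = 0.6043 + (12.9000/2.7)·tan(-0.46)·0.05 = 0.4859
v' = 12.9000 − 0.3000·0.05 = 12.8850

(-9.9692, -15.1335, 0.4859, 12.8850)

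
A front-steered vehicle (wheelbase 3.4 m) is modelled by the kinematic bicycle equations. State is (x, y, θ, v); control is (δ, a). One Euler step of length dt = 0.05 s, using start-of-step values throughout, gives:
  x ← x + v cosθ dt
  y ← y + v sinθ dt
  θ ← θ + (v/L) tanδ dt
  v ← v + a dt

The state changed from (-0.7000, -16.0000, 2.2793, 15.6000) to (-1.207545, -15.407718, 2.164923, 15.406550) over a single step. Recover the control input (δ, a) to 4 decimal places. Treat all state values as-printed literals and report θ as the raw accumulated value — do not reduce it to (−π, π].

a = (v'−v)/dt = (-0.193450)/0.05 = -3.8690
Δθ = θ'−θ = -0.114377;  (v·dt/L) = 15.6000·0.05/3.4 = 0.229412
tan δ = Δθ·L/(v·dt) = -0.498566  →  δ = -0.4625

δ = -0.4625, a = -3.8690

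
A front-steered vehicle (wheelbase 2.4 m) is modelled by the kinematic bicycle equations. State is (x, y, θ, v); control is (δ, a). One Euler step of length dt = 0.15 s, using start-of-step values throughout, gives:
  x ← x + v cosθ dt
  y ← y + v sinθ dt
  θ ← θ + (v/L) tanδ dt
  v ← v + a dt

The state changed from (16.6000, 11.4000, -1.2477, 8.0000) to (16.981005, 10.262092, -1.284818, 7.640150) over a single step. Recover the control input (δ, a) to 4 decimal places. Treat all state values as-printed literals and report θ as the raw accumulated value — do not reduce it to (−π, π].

δ = -0.0741, a = -2.3990

a = (v'−v)/dt = (-0.359850)/0.15 = -2.3990
Δθ = θ'−θ = -0.037118;  (v·dt/L) = 8.0000·0.15/2.4 = 0.500000
tan δ = Δθ·L/(v·dt) = -0.074236  →  δ = -0.0741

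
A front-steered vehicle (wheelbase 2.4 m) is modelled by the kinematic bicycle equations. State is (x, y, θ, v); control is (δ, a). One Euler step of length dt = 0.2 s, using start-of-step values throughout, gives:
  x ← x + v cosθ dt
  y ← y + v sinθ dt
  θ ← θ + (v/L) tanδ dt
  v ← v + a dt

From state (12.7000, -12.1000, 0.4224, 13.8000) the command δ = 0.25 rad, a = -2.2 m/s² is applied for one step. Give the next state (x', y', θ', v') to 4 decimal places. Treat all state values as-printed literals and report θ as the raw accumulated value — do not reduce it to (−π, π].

(15.2174, -10.9685, 0.7160, 13.3600)

x' = 12.7000 + 13.8000·cos(0.4224)·0.2 = 15.2174
y' = -12.1000 + 13.8000·sin(0.4224)·0.2 = -10.9685
θ' = 0.4224 + (13.8000/2.4)·tan(0.25)·0.2 = 0.7160
v' = 13.8000 − 2.2000·0.2 = 13.3600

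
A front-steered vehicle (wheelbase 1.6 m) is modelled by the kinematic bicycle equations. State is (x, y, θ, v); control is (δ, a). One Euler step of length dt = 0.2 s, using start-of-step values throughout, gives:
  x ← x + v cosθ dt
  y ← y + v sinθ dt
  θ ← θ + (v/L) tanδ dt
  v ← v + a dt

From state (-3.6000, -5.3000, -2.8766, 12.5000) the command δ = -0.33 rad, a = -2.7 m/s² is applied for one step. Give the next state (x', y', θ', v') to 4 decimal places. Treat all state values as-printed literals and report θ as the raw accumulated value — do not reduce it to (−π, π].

(-6.0127, -5.9548, -3.4118, 11.9600)

x' = -3.6000 + 12.5000·cos(-2.8766)·0.2 = -6.0127
y' = -5.3000 + 12.5000·sin(-2.8766)·0.2 = -5.9548
θ' = -2.8766 + (12.5000/1.6)·tan(-0.33)·0.2 = -3.4118
v' = 12.5000 − 2.7000·0.2 = 11.9600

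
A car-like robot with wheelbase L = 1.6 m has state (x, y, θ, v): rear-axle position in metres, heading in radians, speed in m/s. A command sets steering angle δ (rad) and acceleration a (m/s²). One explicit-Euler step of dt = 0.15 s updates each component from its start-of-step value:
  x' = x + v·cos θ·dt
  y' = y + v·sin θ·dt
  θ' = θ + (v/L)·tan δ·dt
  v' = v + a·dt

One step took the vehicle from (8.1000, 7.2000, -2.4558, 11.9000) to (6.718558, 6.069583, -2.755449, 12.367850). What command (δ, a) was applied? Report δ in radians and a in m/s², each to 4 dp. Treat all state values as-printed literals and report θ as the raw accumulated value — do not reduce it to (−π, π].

a = (v'−v)/dt = (0.467850)/0.15 = 3.1190
Δθ = θ'−θ = -0.299649;  (v·dt/L) = 11.9000·0.15/1.6 = 1.115625
tan δ = Δθ·L/(v·dt) = -0.268593  →  δ = -0.2624

δ = -0.2624, a = 3.1190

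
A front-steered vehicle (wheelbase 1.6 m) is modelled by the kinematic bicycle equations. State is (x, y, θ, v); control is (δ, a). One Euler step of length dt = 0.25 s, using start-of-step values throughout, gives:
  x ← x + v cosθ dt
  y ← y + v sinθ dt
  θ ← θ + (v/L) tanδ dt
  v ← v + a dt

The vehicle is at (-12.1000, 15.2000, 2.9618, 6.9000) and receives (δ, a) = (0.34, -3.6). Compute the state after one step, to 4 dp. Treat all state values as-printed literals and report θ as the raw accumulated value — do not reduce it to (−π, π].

x' = -12.1000 + 6.9000·cos(2.9618)·0.25 = -13.7972
y' = 15.2000 + 6.9000·sin(2.9618)·0.25 = 15.5085
θ' = 2.9618 + (6.9000/1.6)·tan(0.34)·0.25 = 3.3432
v' = 6.9000 − 3.6000·0.25 = 6.0000

(-13.7972, 15.5085, 3.3432, 6.0000)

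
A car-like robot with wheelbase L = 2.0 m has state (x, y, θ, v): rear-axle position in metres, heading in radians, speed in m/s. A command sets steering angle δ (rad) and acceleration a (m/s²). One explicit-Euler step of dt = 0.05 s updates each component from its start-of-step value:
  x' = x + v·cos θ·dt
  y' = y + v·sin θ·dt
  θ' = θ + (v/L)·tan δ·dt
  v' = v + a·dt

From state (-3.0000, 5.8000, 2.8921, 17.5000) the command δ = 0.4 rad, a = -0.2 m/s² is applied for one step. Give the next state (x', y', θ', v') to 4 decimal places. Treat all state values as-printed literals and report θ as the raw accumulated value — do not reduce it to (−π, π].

x' = -3.0000 + 17.5000·cos(2.8921)·0.05 = -3.8479
y' = 5.8000 + 17.5000·sin(2.8921)·0.05 = 6.0160
θ' = 2.8921 + (17.5000/2.0)·tan(0.4)·0.05 = 3.0771
v' = 17.5000 − 0.2000·0.05 = 17.4900

(-3.8479, 6.0160, 3.0771, 17.4900)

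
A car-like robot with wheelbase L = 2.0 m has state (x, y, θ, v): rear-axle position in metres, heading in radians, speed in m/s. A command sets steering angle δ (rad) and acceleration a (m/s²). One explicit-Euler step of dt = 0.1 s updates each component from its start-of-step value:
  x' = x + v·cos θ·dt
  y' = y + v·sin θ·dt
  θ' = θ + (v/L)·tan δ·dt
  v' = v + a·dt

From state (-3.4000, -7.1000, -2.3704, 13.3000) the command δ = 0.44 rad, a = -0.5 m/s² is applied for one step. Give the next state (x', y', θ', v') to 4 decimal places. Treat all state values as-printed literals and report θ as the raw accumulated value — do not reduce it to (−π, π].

x' = -3.4000 + 13.3000·cos(-2.3704)·0.1 = -4.3537
y' = -7.1000 + 13.3000·sin(-2.3704)·0.1 = -8.0270
θ' = -2.3704 + (13.3000/2.0)·tan(0.44)·0.1 = -2.0573
v' = 13.3000 − 0.5000·0.1 = 13.2500

(-4.3537, -8.0270, -2.0573, 13.2500)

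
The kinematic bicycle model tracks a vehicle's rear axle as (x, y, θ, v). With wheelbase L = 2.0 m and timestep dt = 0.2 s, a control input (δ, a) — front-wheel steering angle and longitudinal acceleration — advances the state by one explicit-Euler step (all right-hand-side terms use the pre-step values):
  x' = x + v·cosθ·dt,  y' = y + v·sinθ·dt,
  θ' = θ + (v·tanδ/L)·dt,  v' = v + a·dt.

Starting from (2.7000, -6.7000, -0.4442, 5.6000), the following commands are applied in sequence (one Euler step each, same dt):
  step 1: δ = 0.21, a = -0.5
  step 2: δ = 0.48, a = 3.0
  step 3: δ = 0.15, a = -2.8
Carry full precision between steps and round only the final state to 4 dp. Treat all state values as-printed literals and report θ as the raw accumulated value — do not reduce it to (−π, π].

after step 1 (δ=0.21, a=-0.5): (3.711309, -7.181304, -0.324840, 5.500000)
after step 2 (δ=0.48, a=3.0): (4.753781, -7.532377, -0.038504, 6.100000)
after step 3 (δ=0.15, a=-2.8): (5.972877, -7.579341, 0.053688, 5.540000)

(5.9729, -7.5793, 0.0537, 5.5400)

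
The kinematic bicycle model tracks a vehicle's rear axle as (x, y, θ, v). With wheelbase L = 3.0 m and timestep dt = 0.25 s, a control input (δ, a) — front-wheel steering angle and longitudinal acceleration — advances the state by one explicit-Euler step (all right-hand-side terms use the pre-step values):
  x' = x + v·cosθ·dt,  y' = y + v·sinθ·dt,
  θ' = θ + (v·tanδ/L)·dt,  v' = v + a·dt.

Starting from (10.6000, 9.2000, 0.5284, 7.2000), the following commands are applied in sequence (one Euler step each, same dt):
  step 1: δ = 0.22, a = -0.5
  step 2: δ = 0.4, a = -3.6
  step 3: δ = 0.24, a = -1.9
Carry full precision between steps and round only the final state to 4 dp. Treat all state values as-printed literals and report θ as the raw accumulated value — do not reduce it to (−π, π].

after step 1 (δ=0.22, a=-0.5): (12.154507, 10.107474, 0.662572, 7.075000)
after step 2 (δ=0.4, a=-3.6): (13.549012, 11.195514, 0.911843, 6.175000)
after step 3 (δ=0.24, a=-1.9): (14.494234, 12.416055, 1.037771, 5.700000)

(14.4942, 12.4161, 1.0378, 5.7000)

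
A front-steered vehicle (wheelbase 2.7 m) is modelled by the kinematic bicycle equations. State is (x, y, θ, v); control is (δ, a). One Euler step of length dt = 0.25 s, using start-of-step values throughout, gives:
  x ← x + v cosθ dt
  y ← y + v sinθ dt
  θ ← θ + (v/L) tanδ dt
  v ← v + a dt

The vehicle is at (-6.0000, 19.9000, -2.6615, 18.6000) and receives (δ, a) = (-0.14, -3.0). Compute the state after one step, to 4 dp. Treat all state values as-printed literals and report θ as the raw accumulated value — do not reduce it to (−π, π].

(-10.1243, 17.7523, -2.9042, 17.8500)

x' = -6.0000 + 18.6000·cos(-2.6615)·0.25 = -10.1243
y' = 19.9000 + 18.6000·sin(-2.6615)·0.25 = 17.7523
θ' = -2.6615 + (18.6000/2.7)·tan(-0.14)·0.25 = -2.9042
v' = 18.6000 − 3.0000·0.25 = 17.8500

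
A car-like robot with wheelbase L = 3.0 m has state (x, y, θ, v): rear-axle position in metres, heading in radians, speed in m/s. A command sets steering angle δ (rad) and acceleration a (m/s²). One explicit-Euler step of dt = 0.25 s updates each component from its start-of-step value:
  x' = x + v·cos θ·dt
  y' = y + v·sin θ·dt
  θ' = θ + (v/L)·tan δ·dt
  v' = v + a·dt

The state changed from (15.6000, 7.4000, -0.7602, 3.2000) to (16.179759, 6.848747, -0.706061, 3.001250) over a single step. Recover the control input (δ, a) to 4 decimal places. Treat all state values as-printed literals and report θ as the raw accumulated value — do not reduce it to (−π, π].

δ = 0.2003, a = -0.7950

a = (v'−v)/dt = (-0.198750)/0.25 = -0.7950
Δθ = θ'−θ = 0.054139;  (v·dt/L) = 3.2000·0.25/3.0 = 0.266667
tan δ = Δθ·L/(v·dt) = 0.203021  →  δ = 0.2003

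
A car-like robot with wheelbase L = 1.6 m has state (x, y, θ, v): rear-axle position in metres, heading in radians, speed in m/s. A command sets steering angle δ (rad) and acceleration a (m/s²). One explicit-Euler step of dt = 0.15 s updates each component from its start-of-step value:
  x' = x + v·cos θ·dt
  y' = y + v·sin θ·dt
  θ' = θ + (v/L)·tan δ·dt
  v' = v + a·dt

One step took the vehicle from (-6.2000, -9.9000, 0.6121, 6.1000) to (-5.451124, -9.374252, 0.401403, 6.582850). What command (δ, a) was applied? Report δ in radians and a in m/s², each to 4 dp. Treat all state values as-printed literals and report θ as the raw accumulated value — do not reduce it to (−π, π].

δ = -0.3530, a = 3.2190

a = (v'−v)/dt = (0.482850)/0.15 = 3.2190
Δθ = θ'−θ = -0.210697;  (v·dt/L) = 6.1000·0.15/1.6 = 0.571875
tan δ = Δθ·L/(v·dt) = -0.368432  →  δ = -0.3530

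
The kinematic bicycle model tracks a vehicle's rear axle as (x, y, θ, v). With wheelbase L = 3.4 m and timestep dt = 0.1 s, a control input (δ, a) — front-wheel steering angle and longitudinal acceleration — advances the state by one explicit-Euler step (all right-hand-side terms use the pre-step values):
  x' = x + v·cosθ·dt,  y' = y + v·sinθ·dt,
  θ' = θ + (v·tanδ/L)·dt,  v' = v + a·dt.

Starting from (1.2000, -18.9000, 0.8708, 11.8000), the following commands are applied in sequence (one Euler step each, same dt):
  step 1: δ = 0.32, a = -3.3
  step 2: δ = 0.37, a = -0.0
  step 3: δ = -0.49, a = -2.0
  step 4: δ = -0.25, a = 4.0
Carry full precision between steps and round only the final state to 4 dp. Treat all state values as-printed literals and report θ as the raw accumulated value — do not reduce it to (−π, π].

(3.7644, -15.1025, 0.8521, 11.6700)

after step 1 (δ=0.32, a=-3.3): (1.960174, -17.997483, 0.985812, 11.470000)
after step 2 (δ=0.37, a=-0.0): (2.593532, -17.041206, 1.116658, 11.470000)
after step 3 (δ=-0.49, a=-2.0): (3.096707, -16.010466, 0.936718, 11.270000)
after step 4 (δ=-0.25, a=4.0): (3.764381, -15.102535, 0.852080, 11.670000)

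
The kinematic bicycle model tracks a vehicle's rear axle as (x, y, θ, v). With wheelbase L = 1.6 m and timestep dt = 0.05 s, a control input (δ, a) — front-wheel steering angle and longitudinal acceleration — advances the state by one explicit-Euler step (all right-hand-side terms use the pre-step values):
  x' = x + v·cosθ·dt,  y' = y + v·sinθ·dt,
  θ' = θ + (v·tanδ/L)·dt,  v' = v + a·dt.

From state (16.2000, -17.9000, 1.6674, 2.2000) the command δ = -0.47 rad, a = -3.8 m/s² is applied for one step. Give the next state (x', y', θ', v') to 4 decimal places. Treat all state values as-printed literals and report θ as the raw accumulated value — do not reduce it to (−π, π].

x' = 16.2000 + 2.2000·cos(1.6674)·0.05 = 16.1894
y' = -17.9000 + 2.2000·sin(1.6674)·0.05 = -17.7905
θ' = 1.6674 + (2.2000/1.6)·tan(-0.47)·0.05 = 1.6325
v' = 2.2000 − 3.8000·0.05 = 2.0100

(16.1894, -17.7905, 1.6325, 2.0100)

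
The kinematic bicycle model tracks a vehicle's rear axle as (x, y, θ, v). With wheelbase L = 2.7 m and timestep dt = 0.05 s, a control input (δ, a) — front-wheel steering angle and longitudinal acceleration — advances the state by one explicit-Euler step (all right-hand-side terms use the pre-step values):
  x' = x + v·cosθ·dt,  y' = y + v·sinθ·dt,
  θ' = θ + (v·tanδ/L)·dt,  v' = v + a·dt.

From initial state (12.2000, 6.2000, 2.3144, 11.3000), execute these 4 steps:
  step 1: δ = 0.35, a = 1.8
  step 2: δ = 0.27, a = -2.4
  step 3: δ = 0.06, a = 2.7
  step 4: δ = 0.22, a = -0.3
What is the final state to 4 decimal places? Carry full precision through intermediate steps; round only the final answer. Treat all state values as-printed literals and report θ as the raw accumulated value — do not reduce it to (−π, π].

(10.5240, 7.7227, 2.5089, 11.3900)

after step 1 (δ=0.35, a=1.8): (11.817526, 6.615859, 2.390786, 11.390000)
after step 2 (δ=0.27, a=-2.4): (11.401143, 7.004389, 2.449161, 11.270000)
after step 3 (δ=0.06, a=2.7): (10.967419, 7.364133, 2.461698, 11.405000)
after step 4 (δ=0.22, a=-0.3): (10.523970, 7.722655, 2.508928, 11.390000)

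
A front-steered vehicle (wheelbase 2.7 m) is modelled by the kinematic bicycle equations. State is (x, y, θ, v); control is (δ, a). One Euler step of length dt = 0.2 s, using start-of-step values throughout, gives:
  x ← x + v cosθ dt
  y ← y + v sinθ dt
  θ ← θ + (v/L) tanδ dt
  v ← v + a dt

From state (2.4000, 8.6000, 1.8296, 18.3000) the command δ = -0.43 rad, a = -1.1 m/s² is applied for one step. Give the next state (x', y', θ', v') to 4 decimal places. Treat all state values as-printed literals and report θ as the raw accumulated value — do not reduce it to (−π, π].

(1.4633, 12.1381, 1.2079, 18.0800)

x' = 2.4000 + 18.3000·cos(1.8296)·0.2 = 1.4633
y' = 8.6000 + 18.3000·sin(1.8296)·0.2 = 12.1381
θ' = 1.8296 + (18.3000/2.7)·tan(-0.43)·0.2 = 1.2079
v' = 18.3000 − 1.1000·0.2 = 18.0800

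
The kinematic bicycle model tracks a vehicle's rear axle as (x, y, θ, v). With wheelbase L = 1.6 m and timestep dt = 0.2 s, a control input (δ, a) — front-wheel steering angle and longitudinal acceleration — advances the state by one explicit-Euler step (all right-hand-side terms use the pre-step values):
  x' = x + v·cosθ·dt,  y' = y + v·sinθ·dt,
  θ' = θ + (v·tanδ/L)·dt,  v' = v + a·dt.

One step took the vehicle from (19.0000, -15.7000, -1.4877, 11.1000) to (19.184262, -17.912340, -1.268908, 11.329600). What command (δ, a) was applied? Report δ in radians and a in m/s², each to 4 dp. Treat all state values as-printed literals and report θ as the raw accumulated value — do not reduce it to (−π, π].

a = (v'−v)/dt = (0.229600)/0.2 = 1.1480
Δθ = θ'−θ = 0.218792;  (v·dt/L) = 11.1000·0.2/1.6 = 1.387500
tan δ = Δθ·L/(v·dt) = 0.157688  →  δ = 0.1564

δ = 0.1564, a = 1.1480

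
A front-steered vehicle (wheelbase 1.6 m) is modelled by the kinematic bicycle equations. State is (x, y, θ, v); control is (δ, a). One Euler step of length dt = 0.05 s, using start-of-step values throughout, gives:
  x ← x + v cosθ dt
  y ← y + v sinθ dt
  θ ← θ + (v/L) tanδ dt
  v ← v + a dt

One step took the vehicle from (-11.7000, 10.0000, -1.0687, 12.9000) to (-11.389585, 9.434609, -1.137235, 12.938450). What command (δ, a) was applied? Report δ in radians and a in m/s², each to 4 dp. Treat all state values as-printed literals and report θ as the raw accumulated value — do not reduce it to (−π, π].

δ = -0.1684, a = 0.7690

a = (v'−v)/dt = (0.038450)/0.05 = 0.7690
Δθ = θ'−θ = -0.068535;  (v·dt/L) = 12.9000·0.05/1.6 = 0.403125
tan δ = Δθ·L/(v·dt) = -0.170009  →  δ = -0.1684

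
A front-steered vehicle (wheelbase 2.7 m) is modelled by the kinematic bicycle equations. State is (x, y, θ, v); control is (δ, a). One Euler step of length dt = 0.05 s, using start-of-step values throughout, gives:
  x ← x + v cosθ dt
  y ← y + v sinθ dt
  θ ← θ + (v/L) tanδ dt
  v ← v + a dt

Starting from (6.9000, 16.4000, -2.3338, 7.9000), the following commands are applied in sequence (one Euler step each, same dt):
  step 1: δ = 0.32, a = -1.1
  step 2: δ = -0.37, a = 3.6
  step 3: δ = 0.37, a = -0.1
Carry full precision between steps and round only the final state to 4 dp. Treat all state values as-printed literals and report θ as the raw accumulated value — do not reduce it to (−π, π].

(6.0904, 15.5304, -2.2840, 8.0200)

after step 1 (δ=0.32, a=-1.1): (6.627017, 16.114508, -2.285319, 7.845000)
after step 2 (δ=-0.37, a=3.6): (6.369993, 15.818200, -2.341667, 8.025000)
after step 3 (δ=0.37, a=-0.1): (6.090418, 15.530382, -2.284026, 8.020000)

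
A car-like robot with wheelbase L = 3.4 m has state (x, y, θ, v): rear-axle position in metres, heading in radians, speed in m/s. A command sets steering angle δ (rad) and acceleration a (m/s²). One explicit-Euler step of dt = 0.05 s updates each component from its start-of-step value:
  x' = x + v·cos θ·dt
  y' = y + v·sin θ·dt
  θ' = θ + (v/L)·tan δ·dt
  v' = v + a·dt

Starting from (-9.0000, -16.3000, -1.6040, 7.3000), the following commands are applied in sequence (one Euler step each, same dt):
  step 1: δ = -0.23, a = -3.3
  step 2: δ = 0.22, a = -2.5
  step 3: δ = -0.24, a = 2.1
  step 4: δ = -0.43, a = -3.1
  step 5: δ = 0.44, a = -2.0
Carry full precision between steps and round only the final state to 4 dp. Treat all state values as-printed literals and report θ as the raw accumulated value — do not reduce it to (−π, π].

(-9.1041, -18.0723, -1.6307, 6.8600)

after step 1 (δ=-0.23, a=-3.3): (-9.012117, -16.664799, -1.629136, 7.135000)
after step 2 (δ=0.22, a=-2.5): (-9.032918, -17.020942, -1.605672, 7.010000)
after step 3 (δ=-0.24, a=2.1): (-9.045140, -17.371229, -1.630900, 7.115000)
after step 4 (δ=-0.43, a=-3.1): (-9.066508, -17.726336, -1.678886, 6.960000)
after step 5 (δ=0.44, a=-2.0): (-9.104051, -18.072305, -1.630701, 6.860000)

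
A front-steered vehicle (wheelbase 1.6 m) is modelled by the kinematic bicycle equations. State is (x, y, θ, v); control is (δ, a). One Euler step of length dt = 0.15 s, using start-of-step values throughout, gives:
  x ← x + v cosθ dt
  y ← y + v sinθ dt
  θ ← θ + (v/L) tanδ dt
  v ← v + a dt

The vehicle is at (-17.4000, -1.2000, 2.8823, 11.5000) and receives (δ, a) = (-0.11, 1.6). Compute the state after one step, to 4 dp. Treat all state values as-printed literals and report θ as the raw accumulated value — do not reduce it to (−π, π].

x' = -17.4000 + 11.5000·cos(2.8823)·0.15 = -19.0673
y' = -1.2000 + 11.5000·sin(2.8823)·0.15 = -0.7577
θ' = 2.8823 + (11.5000/1.6)·tan(-0.11)·0.15 = 2.7632
v' = 11.5000 + 1.6000·0.15 = 11.7400

(-19.0673, -0.7577, 2.7632, 11.7400)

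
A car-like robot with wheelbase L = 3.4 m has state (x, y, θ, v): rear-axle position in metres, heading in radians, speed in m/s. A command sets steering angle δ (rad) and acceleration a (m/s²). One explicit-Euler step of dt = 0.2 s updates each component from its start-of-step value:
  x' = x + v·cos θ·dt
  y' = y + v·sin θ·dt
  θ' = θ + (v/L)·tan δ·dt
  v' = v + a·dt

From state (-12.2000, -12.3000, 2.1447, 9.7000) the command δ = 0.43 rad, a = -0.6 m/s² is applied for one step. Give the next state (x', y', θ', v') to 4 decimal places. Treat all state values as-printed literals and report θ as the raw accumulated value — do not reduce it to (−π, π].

x' = -12.2000 + 9.7000·cos(2.1447)·0.2 = -13.2533
y' = -12.3000 + 9.7000·sin(2.1447)·0.2 = -10.6708
θ' = 2.1447 + (9.7000/3.4)·tan(0.43)·0.2 = 2.4064
v' = 9.7000 − 0.6000·0.2 = 9.5800

(-13.2533, -10.6708, 2.4064, 9.5800)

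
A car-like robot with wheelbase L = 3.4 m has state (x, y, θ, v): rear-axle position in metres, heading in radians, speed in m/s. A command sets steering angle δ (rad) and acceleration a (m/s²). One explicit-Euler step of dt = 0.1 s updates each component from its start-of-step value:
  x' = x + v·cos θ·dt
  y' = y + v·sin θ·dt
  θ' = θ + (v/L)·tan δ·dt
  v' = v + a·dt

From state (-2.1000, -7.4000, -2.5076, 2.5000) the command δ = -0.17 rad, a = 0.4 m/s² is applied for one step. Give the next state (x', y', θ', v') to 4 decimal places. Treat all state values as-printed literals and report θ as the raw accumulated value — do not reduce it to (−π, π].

x' = -2.1000 + 2.5000·cos(-2.5076)·0.1 = -2.3014
y' = -7.4000 + 2.5000·sin(-2.5076)·0.1 = -7.5481
θ' = -2.5076 + (2.5000/3.4)·tan(-0.17)·0.1 = -2.5202
v' = 2.5000 + 0.4000·0.1 = 2.5400

(-2.3014, -7.5481, -2.5202, 2.5400)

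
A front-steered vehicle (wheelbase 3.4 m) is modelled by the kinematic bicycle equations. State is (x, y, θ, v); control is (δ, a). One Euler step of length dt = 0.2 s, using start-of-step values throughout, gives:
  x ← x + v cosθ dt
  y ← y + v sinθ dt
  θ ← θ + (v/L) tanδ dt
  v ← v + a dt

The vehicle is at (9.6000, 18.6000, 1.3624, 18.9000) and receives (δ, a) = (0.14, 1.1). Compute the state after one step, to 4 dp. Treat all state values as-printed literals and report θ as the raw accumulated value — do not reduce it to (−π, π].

x' = 9.6000 + 18.9000·cos(1.3624)·0.2 = 10.3820
y' = 18.6000 + 18.9000·sin(1.3624)·0.2 = 22.2982
θ' = 1.3624 + (18.9000/3.4)·tan(0.14)·0.2 = 1.5191
v' = 18.9000 + 1.1000·0.2 = 19.1200

(10.3820, 22.2982, 1.5191, 19.1200)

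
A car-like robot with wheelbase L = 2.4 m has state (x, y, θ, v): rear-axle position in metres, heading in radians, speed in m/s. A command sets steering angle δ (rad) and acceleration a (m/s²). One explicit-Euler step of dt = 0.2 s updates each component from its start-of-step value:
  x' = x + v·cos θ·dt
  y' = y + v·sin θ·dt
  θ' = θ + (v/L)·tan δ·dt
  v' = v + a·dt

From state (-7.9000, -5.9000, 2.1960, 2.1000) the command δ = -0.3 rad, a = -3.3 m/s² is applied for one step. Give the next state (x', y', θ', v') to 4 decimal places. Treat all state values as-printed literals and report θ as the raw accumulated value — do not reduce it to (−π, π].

(-8.1458, -5.5594, 2.1419, 1.4400)

x' = -7.9000 + 2.1000·cos(2.1960)·0.2 = -8.1458
y' = -5.9000 + 2.1000·sin(2.1960)·0.2 = -5.5594
θ' = 2.1960 + (2.1000/2.4)·tan(-0.3)·0.2 = 2.1419
v' = 2.1000 − 3.3000·0.2 = 1.4400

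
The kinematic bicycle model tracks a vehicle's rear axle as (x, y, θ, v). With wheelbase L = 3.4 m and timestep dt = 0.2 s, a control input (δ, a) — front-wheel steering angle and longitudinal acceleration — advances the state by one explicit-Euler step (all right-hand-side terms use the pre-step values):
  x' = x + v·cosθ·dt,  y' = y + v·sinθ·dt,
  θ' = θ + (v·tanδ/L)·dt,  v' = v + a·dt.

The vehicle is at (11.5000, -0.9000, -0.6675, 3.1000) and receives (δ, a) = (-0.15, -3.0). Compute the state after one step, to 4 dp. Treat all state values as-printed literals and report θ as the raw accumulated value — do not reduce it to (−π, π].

x' = 11.5000 + 3.1000·cos(-0.6675)·0.2 = 11.9869
y' = -0.9000 + 3.1000·sin(-0.6675)·0.2 = -1.2838
θ' = -0.6675 + (3.1000/3.4)·tan(-0.15)·0.2 = -0.6951
v' = 3.1000 − 3.0000·0.2 = 2.5000

(11.9869, -1.2838, -0.6951, 2.5000)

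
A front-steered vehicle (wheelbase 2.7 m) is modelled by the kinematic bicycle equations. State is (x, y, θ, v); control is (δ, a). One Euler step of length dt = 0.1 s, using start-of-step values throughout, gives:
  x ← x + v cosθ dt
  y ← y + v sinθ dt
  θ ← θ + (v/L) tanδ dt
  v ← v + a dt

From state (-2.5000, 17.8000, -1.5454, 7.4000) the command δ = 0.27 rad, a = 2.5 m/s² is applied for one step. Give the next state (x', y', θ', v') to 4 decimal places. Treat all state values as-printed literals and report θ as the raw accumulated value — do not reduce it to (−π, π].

x' = -2.5000 + 7.4000·cos(-1.5454)·0.1 = -2.4812
y' = 17.8000 + 7.4000·sin(-1.5454)·0.1 = 17.0602
θ' = -1.5454 + (7.4000/2.7)·tan(0.27)·0.1 = -1.4695
v' = 7.4000 + 2.5000·0.1 = 7.6500

(-2.4812, 17.0602, -1.4695, 7.6500)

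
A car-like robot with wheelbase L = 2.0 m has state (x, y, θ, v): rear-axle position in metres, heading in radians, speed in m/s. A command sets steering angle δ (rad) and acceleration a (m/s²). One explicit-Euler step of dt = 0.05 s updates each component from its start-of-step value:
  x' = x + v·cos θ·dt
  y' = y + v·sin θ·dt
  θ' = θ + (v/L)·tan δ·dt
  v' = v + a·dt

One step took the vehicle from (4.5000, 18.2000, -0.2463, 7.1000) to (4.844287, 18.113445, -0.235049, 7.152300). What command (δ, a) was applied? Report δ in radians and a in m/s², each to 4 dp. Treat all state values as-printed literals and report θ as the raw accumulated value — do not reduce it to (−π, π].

δ = 0.0633, a = 1.0460

a = (v'−v)/dt = (0.052300)/0.05 = 1.0460
Δθ = θ'−θ = 0.011251;  (v·dt/L) = 7.1000·0.05/2.0 = 0.177500
tan δ = Δθ·L/(v·dt) = 0.063386  →  δ = 0.0633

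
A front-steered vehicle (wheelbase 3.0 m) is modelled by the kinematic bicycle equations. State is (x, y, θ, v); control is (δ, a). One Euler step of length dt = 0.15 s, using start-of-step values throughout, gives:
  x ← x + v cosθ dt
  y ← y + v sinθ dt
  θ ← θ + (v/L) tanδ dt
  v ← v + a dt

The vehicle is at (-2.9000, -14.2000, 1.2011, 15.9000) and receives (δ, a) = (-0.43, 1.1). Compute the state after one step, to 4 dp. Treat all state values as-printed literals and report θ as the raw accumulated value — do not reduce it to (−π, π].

(-2.0382, -11.9761, 0.8365, 16.0650)

x' = -2.9000 + 15.9000·cos(1.2011)·0.15 = -2.0382
y' = -14.2000 + 15.9000·sin(1.2011)·0.15 = -11.9761
θ' = 1.2011 + (15.9000/3.0)·tan(-0.43)·0.15 = 0.8365
v' = 15.9000 + 1.1000·0.15 = 16.0650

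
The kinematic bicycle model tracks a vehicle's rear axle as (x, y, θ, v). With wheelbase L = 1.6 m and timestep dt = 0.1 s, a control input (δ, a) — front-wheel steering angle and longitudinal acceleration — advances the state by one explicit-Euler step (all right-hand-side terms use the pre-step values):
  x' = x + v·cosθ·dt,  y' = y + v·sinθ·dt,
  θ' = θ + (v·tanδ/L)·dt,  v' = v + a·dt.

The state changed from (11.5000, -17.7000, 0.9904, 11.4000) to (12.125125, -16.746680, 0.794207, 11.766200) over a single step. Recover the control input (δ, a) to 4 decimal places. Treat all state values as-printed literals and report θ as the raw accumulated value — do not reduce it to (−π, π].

a = (v'−v)/dt = (0.366200)/0.1 = 3.6620
Δθ = θ'−θ = -0.196193;  (v·dt/L) = 11.4000·0.1/1.6 = 0.712500
tan δ = Δθ·L/(v·dt) = -0.275359  →  δ = -0.2687

δ = -0.2687, a = 3.6620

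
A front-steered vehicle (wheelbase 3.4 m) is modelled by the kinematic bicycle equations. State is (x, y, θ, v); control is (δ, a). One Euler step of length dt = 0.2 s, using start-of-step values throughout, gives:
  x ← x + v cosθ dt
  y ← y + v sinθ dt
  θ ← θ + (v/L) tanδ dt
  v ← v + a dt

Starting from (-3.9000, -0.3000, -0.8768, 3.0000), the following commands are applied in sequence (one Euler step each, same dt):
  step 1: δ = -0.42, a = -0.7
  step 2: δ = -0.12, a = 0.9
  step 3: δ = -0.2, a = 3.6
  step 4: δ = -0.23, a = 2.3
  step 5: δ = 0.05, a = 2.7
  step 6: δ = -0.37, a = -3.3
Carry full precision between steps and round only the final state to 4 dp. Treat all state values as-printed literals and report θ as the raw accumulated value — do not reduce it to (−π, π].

(-1.5646, -3.9340, -1.1601, 4.1000)

after step 1 (δ=-0.42, a=-0.7): (-3.516231, -0.761218, -0.955607, 2.860000)
after step 2 (δ=-0.12, a=0.9): (-3.186123, -1.228350, -0.975893, 3.040000)
after step 3 (δ=-0.2, a=3.6): (-2.845382, -1.731897, -1.012142, 3.760000)
after step 4 (δ=-0.23, a=2.3): (-2.446788, -2.369569, -1.063929, 4.220000)
after step 5 (δ=0.05, a=2.7): (-2.037075, -3.107453, -1.051507, 4.760000)
after step 6 (δ=-0.37, a=-3.3): (-1.564633, -3.933953, -1.160109, 4.100000)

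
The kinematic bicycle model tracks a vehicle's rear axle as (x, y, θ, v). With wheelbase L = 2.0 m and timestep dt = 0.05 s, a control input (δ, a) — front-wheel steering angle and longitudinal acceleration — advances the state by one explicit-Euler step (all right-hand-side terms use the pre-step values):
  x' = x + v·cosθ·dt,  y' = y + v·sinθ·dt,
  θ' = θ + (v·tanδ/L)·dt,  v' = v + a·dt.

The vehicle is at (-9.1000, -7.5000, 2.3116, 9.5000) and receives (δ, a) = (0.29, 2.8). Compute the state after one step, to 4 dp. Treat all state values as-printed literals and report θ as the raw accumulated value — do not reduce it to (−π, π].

(-9.4206, -7.1495, 2.3825, 9.6400)

x' = -9.1000 + 9.5000·cos(2.3116)·0.05 = -9.4206
y' = -7.5000 + 9.5000·sin(2.3116)·0.05 = -7.1495
θ' = 2.3116 + (9.5000/2.0)·tan(0.29)·0.05 = 2.3825
v' = 9.5000 + 2.8000·0.05 = 9.6400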